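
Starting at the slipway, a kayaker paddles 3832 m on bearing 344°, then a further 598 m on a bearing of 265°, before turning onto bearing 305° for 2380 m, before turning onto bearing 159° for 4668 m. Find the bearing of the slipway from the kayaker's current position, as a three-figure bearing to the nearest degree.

108°

Leg 1 (344°, 3832 m): east 3832 sin 344° = -1056.24, north 3832 cos 344° = 3683.55
Leg 2 (265°, 598 m): east 598 sin 265° = -595.72, north 598 cos 265° = -52.12
Leg 3 (305°, 2380 m): east 2380 sin 305° = -1949.58, north 2380 cos 305° = 1365.11
Leg 4 (159°, 4668 m): east 4668 sin 159° = 1672.86, north 4668 cos 159° = -4357.95
Net displacement: -1928.69 east, 638.59 north. Direction back to start is (1928.69, -638.59): bearing = atan2(1928.69, -638.59) mod 360° = 108.32° ≈ 108°.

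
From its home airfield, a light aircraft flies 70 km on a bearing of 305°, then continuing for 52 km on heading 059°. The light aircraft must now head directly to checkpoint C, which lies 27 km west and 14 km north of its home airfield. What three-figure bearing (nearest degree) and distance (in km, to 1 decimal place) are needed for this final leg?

Leg 1 (305°, 70 km): east 70 sin 305° = -57.34, north 70 cos 305° = 40.15
Leg 2 (059°, 52 km): east 52 sin 59° = 44.57, north 52 cos 59° = 26.78
Current position: (-12.77, 66.93). Target: (-27, 14). Remaining: Δeast = -14.23, Δnorth = -52.93.
Bearing = atan2(-14.23, -52.93) mod 360° = 195.05°; distance = √((-14.23)² + (-52.93)²) = 54.812 km.

195°, 54.8 km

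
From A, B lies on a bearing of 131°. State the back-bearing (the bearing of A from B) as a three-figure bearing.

311°

Back-bearing = 131° + 180° = 311°.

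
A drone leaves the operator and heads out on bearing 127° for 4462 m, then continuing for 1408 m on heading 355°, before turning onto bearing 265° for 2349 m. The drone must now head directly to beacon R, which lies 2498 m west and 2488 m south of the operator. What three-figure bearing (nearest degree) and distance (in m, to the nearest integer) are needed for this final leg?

Leg 1 (127°, 4462 m): east 4462 sin 127° = 3563.51, north 4462 cos 127° = -2685.30
Leg 2 (355°, 1408 m): east 1408 sin 355° = -122.72, north 1408 cos 355° = 1402.64
Leg 3 (265°, 2349 m): east 2349 sin 265° = -2340.06, north 2349 cos 265° = -204.73
Current position: (1100.74, -1487.39). Target: (-2498, -2488). Remaining: Δeast = -3598.74, Δnorth = -1000.61.
Bearing = atan2(-3598.74, -1000.61) mod 360° = 254.46°; distance = √((-3598.74)² + (-1000.61)²) = 3735.254 m.

254°, 3735 m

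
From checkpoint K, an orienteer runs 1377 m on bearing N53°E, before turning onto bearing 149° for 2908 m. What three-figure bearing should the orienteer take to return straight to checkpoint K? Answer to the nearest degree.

303°

Leg 1 (N53°E, 1377 m): east 1377 sin 53° = 1099.72, north 1377 cos 53° = 828.70
Leg 2 (149°, 2908 m): east 2908 sin 149° = 1497.73, north 2908 cos 149° = -2492.64
Net displacement: 2597.45 east, -1663.94 north. Direction back to start is (-2597.45, 1663.94): bearing = atan2(-2597.45, 1663.94) mod 360° = 302.64° ≈ 303°.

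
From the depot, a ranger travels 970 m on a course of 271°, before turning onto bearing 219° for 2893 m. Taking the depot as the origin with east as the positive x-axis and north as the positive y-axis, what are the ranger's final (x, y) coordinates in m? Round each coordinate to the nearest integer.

Leg 1 (271°, 970 m): east 970 sin 271° = -969.85, north 970 cos 271° = 16.93
Leg 2 (219°, 2893 m): east 2893 sin 219° = -1820.62, north 2893 cos 219° = -2248.28
Summing: -2790.48 m east, -2231.35 m north → (-2790, -2231).

(-2790, -2231)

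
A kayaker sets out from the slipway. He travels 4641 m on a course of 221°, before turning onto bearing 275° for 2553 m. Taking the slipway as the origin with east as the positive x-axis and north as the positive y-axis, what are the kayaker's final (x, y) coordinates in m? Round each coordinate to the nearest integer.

Leg 1 (221°, 4641 m): east 4641 sin 221° = -3044.77, north 4641 cos 221° = -3502.61
Leg 2 (275°, 2553 m): east 2553 sin 275° = -2543.29, north 2553 cos 275° = 222.51
Summing: -5588.06 m east, -3280.10 m north → (-5588, -3280).

(-5588, -3280)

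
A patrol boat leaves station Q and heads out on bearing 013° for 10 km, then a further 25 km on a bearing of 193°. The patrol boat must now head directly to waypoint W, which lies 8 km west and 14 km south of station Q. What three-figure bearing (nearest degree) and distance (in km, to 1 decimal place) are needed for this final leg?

Leg 1 (013°, 10 km): east 10 sin 13° = 2.25, north 10 cos 13° = 9.74
Leg 2 (193°, 25 km): east 25 sin 193° = -5.62, north 25 cos 193° = -24.36
Current position: (-3.37, -14.62). Target: (-8, -14). Remaining: Δeast = -4.63, Δnorth = 0.62.
Bearing = atan2(-4.63, 0.62) mod 360° = 277.58°; distance = √((-4.63)² + (0.62)²) = 4.667 km.

278°, 4.7 km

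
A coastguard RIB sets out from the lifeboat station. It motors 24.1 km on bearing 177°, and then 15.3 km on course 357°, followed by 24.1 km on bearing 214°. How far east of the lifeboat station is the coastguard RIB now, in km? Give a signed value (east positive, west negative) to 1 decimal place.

-13.0 km

Leg 1 (177°, 24.1 km): east 24.1 sin 177° = 1.26, north 24.1 cos 177° = -24.07
Leg 2 (357°, 15.3 km): east 15.3 sin 357° = -0.80, north 15.3 cos 357° = 15.28
Leg 3 (214°, 24.1 km): east 24.1 sin 214° = -13.48, north 24.1 cos 214° = -19.98
Net east component: -13.02 km.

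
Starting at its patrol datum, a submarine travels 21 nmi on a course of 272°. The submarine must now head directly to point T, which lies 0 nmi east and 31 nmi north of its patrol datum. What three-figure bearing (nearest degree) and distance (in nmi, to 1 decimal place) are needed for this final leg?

Leg 1 (272°, 21 nmi): east 21 sin 272° = -20.99, north 21 cos 272° = 0.73
Current position: (-20.99, 0.73). Target: (0, 31). Remaining: Δeast = 20.99, Δnorth = 30.27.
Bearing = atan2(20.99, 30.27) mod 360° = 34.74°; distance = √((20.99)² + (30.27)²) = 36.832 nmi.

035°, 36.8 nmi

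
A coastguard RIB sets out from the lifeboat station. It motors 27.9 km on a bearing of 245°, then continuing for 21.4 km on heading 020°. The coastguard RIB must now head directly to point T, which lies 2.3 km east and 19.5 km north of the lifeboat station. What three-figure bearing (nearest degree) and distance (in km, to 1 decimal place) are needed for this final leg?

061°, 23.1 km

Leg 1 (245°, 27.9 km): east 27.9 sin 245° = -25.29, north 27.9 cos 245° = -11.79
Leg 2 (020°, 21.4 km): east 21.4 sin 20° = 7.32, north 21.4 cos 20° = 20.11
Current position: (-17.97, 8.32). Target: (2.3, 19.5). Remaining: Δeast = 20.27, Δnorth = 11.18.
Bearing = atan2(20.27, 11.18) mod 360° = 61.11°; distance = √((20.27)² + (11.18)²) = 23.147 km.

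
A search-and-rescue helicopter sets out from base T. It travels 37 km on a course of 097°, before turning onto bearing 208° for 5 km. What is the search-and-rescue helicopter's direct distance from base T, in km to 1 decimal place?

35.5 km

Leg 1 (097°, 37 km): east 37 sin 97° = 36.72, north 37 cos 97° = -4.51
Leg 2 (208°, 5 km): east 5 sin 208° = -2.35, north 5 cos 208° = -4.41
Net: 34.38 east, -8.92 north. Distance = √((34.38)² + (-8.92)²) = 35.516 km.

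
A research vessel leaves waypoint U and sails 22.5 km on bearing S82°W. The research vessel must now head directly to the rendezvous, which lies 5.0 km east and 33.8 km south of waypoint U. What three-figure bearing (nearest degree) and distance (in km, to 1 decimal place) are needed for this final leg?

Leg 1 (S82°W, 22.5 km): east 22.5 sin 262° = -22.28, north 22.5 cos 262° = -3.13
Current position: (-22.28, -3.13). Target: (5.0, -33.8). Remaining: Δeast = 27.28, Δnorth = -30.67.
Bearing = atan2(27.28, -30.67) mod 360° = 138.35°; distance = √((27.28)² + (-30.67)²) = 41.047 km.

138°, 41.0 km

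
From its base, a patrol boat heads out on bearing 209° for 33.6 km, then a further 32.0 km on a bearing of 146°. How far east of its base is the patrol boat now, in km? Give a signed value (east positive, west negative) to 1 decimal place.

1.6 km

Leg 1 (209°, 33.6 km): east 33.6 sin 209° = -16.29, north 33.6 cos 209° = -29.39
Leg 2 (146°, 32.0 km): east 32.0 sin 146° = 17.89, north 32.0 cos 146° = -26.53
Net east component: 1.60 km.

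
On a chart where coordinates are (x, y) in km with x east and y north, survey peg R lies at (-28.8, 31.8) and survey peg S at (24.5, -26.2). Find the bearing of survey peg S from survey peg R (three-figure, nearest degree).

137°

Δeast = 24.5 − -28.8 = 53.30; Δnorth = -26.2 − 31.8 = -58.00.
Bearing = atan2(Δeast, Δnorth) mod 360° = 137.42° ≈ 137°.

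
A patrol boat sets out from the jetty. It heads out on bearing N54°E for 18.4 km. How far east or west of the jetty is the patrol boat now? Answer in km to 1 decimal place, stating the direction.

Leg 1 (N54°E, 18.4 km): east 18.4 sin 54° = 14.89, north 18.4 cos 54° = 10.82
Net east component: 14.89 km.

14.9 km east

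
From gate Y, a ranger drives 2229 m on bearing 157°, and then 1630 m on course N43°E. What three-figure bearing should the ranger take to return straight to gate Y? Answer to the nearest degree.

293°

Leg 1 (157°, 2229 m): east 2229 sin 157° = 870.94, north 2229 cos 157° = -2051.81
Leg 2 (N43°E, 1630 m): east 1630 sin 43° = 1111.66, north 1630 cos 43° = 1192.11
Net displacement: 1982.60 east, -859.70 north. Direction back to start is (-1982.60, 859.70): bearing = atan2(-1982.60, 859.70) mod 360° = 293.44° ≈ 293°.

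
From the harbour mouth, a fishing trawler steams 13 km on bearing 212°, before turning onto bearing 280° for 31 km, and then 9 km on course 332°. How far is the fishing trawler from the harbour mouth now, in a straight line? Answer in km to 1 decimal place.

Leg 1 (212°, 13 km): east 13 sin 212° = -6.89, north 13 cos 212° = -11.02
Leg 2 (280°, 31 km): east 31 sin 280° = -30.53, north 31 cos 280° = 5.38
Leg 3 (332°, 9 km): east 9 sin 332° = -4.23, north 9 cos 332° = 7.95
Net: -41.64 east, 2.30 north. Distance = √((-41.64)² + (2.30)²) = 41.707 km.

41.7 km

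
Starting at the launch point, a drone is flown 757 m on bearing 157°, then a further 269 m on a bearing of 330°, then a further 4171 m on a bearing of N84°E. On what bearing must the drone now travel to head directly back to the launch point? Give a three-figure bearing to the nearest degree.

Leg 1 (157°, 757 m): east 757 sin 157° = 295.78, north 757 cos 157° = -696.82
Leg 2 (330°, 269 m): east 269 sin 330° = -134.50, north 269 cos 330° = 232.96
Leg 3 (N84°E, 4171 m): east 4171 sin 84° = 4148.15, north 4171 cos 84° = 435.99
Net displacement: 4309.43 east, -27.87 north. Direction back to start is (-4309.43, 27.87): bearing = atan2(-4309.43, 27.87) mod 360° = 270.37° ≈ 270°.

270°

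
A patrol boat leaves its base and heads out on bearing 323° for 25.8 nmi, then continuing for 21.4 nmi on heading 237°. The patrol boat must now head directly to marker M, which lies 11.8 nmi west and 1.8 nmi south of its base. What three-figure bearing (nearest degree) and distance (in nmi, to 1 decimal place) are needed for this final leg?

116°, 24.2 nmi

Leg 1 (323°, 25.8 nmi): east 25.8 sin 323° = -15.53, north 25.8 cos 323° = 20.60
Leg 2 (237°, 21.4 nmi): east 21.4 sin 237° = -17.95, north 21.4 cos 237° = -11.66
Current position: (-33.47, 8.95). Target: (-11.8, -1.8). Remaining: Δeast = 21.67, Δnorth = -10.75.
Bearing = atan2(21.67, -10.75) mod 360° = 116.38°; distance = √((21.67)² + (-10.75)²) = 24.194 nmi.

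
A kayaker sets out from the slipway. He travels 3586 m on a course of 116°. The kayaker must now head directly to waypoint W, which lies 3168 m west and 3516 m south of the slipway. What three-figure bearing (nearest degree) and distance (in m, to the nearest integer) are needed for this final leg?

Leg 1 (116°, 3586 m): east 3586 sin 116° = 3223.08, north 3586 cos 116° = -1572.00
Current position: (3223.08, -1572.00). Target: (-3168, -3516). Remaining: Δeast = -6391.08, Δnorth = -1944.00.
Bearing = atan2(-6391.08, -1944.00) mod 360° = 253.08°; distance = √((-6391.08)² + (-1944.00)²) = 6680.194 m.

253°, 6680 m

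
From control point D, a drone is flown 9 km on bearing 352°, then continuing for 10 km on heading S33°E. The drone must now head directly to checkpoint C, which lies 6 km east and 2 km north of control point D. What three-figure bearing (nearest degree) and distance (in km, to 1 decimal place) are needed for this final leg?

051°, 2.3 km

Leg 1 (352°, 9 km): east 9 sin 352° = -1.25, north 9 cos 352° = 8.91
Leg 2 (S33°E, 10 km): east 10 sin 147° = 5.45, north 10 cos 147° = -8.39
Current position: (4.19, 0.53). Target: (6, 2). Remaining: Δeast = 1.81, Δnorth = 1.47.
Bearing = atan2(1.81, 1.47) mod 360° = 50.78°; distance = √((1.81)² + (1.47)²) = 2.331 km.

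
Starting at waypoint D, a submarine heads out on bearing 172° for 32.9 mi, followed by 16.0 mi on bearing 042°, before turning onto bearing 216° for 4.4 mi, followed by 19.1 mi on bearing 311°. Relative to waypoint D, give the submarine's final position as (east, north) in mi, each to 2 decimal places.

Leg 1 (172°, 32.9 mi): east 32.9 sin 172° = 4.58, north 32.9 cos 172° = -32.58
Leg 2 (042°, 16.0 mi): east 16.0 sin 42° = 10.71, north 16.0 cos 42° = 11.89
Leg 3 (216°, 4.4 mi): east 4.4 sin 216° = -2.59, north 4.4 cos 216° = -3.56
Leg 4 (311°, 19.1 mi): east 19.1 sin 311° = -14.41, north 19.1 cos 311° = 12.53
Summing: -1.72 mi east, -11.72 mi north → (-1.72, -11.72).

(-1.72, -11.72)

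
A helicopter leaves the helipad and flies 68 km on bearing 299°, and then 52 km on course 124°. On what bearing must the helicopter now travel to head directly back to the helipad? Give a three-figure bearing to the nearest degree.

103°

Leg 1 (299°, 68 km): east 68 sin 299° = -59.47, north 68 cos 299° = 32.97
Leg 2 (124°, 52 km): east 52 sin 124° = 43.11, north 52 cos 124° = -29.08
Net displacement: -16.36 east, 3.89 north. Direction back to start is (16.36, -3.89): bearing = atan2(16.36, -3.89) mod 360° = 103.37° ≈ 103°.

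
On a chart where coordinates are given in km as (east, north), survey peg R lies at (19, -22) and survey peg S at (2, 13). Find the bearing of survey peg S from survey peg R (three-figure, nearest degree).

334°

Δeast = 2 − 19 = -17.00; Δnorth = 13 − -22 = 35.00.
Bearing = atan2(Δeast, Δnorth) mod 360° = 334.09° ≈ 334°.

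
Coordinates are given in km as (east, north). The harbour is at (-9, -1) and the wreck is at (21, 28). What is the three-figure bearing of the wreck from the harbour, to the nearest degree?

046°

Δeast = 21 − -9 = 30.00; Δnorth = 28 − -1 = 29.00.
Bearing = atan2(Δeast, Δnorth) mod 360° = 45.97° ≈ 046°.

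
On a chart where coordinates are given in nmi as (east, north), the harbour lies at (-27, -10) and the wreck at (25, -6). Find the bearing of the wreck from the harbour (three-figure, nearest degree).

Δeast = 25 − -27 = 52.00; Δnorth = -6 − -10 = 4.00.
Bearing = atan2(Δeast, Δnorth) mod 360° = 85.60° ≈ 086°.

086°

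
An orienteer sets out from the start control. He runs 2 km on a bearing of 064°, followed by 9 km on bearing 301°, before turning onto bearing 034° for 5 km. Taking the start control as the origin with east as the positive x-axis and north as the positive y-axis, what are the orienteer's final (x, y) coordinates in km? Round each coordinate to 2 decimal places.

(-3.12, 9.66)

Leg 1 (064°, 2 km): east 2 sin 64° = 1.80, north 2 cos 64° = 0.88
Leg 2 (301°, 9 km): east 9 sin 301° = -7.71, north 9 cos 301° = 4.64
Leg 3 (034°, 5 km): east 5 sin 34° = 2.80, north 5 cos 34° = 4.15
Summing: -3.12 km east, 9.66 km north → (-3.12, 9.66).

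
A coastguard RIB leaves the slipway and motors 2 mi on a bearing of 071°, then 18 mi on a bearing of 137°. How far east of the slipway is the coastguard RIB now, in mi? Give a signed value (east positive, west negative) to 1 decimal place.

Leg 1 (071°, 2 mi): east 2 sin 71° = 1.89, north 2 cos 71° = 0.65
Leg 2 (137°, 18 mi): east 18 sin 137° = 12.28, north 18 cos 137° = -13.16
Net east component: 14.17 mi.

14.2 mi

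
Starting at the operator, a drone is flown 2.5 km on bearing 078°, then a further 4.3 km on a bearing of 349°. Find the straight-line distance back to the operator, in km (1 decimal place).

5.0 km

Leg 1 (078°, 2.5 km): east 2.5 sin 78° = 2.45, north 2.5 cos 78° = 0.52
Leg 2 (349°, 4.3 km): east 4.3 sin 349° = -0.82, north 4.3 cos 349° = 4.22
Net: 1.62 east, 4.74 north. Distance = √((1.62)² + (4.74)²) = 5.012 km.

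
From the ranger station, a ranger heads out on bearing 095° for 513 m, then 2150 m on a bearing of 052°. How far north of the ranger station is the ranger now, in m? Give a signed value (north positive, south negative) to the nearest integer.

Leg 1 (095°, 513 m): east 513 sin 95° = 511.05, north 513 cos 95° = -44.71
Leg 2 (052°, 2150 m): east 2150 sin 52° = 1694.22, north 2150 cos 52° = 1323.67
Net north component: 1278.96 m.

1279 m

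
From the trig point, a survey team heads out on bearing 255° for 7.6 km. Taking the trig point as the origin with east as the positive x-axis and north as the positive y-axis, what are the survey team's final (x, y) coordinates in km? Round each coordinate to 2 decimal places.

(-7.34, -1.97)

Leg 1 (255°, 7.6 km): east 7.6 sin 255° = -7.34, north 7.6 cos 255° = -1.97
Summing: -7.34 km east, -1.97 km north → (-7.34, -1.97).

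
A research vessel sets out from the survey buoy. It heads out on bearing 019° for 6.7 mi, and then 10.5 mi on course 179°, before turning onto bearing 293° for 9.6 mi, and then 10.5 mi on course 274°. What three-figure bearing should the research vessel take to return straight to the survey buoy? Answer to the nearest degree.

Leg 1 (019°, 6.7 mi): east 6.7 sin 19° = 2.18, north 6.7 cos 19° = 6.33
Leg 2 (179°, 10.5 mi): east 10.5 sin 179° = 0.18, north 10.5 cos 179° = -10.50
Leg 3 (293°, 9.6 mi): east 9.6 sin 293° = -8.84, north 9.6 cos 293° = 3.75
Leg 4 (274°, 10.5 mi): east 10.5 sin 274° = -10.47, north 10.5 cos 274° = 0.73
Net displacement: -16.95 east, 0.32 north. Direction back to start is (16.95, -0.32): bearing = atan2(16.95, -0.32) mod 360° = 91.08° ≈ 091°.

091°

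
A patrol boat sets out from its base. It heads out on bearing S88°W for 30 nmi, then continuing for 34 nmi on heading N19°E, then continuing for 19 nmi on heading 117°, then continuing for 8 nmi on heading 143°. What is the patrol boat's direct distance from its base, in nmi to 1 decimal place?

Leg 1 (S88°W, 30 nmi): east 30 sin 268° = -29.98, north 30 cos 268° = -1.05
Leg 2 (N19°E, 34 nmi): east 34 sin 19° = 11.07, north 34 cos 19° = 32.15
Leg 3 (117°, 19 nmi): east 19 sin 117° = 16.93, north 19 cos 117° = -8.63
Leg 4 (143°, 8 nmi): east 8 sin 143° = 4.81, north 8 cos 143° = -6.39
Net: 2.83 east, 16.09 north. Distance = √((2.83)² + (16.09)²) = 16.333 nmi.

16.3 nmi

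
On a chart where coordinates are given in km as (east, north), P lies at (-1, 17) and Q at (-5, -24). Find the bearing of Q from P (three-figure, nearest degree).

Δeast = -5 − -1 = -4.00; Δnorth = -24 − 17 = -41.00.
Bearing = atan2(Δeast, Δnorth) mod 360° = 185.57° ≈ 186°.

186°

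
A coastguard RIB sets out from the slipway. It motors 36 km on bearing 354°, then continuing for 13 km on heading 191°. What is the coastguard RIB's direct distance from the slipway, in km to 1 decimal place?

Leg 1 (354°, 36 km): east 36 sin 354° = -3.76, north 36 cos 354° = 35.80
Leg 2 (191°, 13 km): east 13 sin 191° = -2.48, north 13 cos 191° = -12.76
Net: -6.24 east, 23.04 north. Distance = √((-6.24)² + (23.04)²) = 23.873 km.

23.9 km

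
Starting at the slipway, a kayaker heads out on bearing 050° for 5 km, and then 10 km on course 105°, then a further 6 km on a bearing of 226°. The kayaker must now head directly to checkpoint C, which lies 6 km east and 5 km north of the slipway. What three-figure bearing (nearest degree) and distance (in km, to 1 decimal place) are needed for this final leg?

340°, 9.1 km

Leg 1 (050°, 5 km): east 5 sin 50° = 3.83, north 5 cos 50° = 3.21
Leg 2 (105°, 10 km): east 10 sin 105° = 9.66, north 10 cos 105° = -2.59
Leg 3 (226°, 6 km): east 6 sin 226° = -4.32, north 6 cos 226° = -4.17
Current position: (9.17, -3.54). Target: (6, 5). Remaining: Δeast = -3.17, Δnorth = 8.54.
Bearing = atan2(-3.17, 8.54) mod 360° = 339.62°; distance = √((-3.17)² + (8.54)²) = 9.113 km.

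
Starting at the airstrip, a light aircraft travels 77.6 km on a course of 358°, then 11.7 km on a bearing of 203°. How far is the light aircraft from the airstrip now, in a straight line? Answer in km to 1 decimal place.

67.2 km

Leg 1 (358°, 77.6 km): east 77.6 sin 358° = -2.71, north 77.6 cos 358° = 77.55
Leg 2 (203°, 11.7 km): east 11.7 sin 203° = -4.57, north 11.7 cos 203° = -10.77
Net: -7.28 east, 66.78 north. Distance = √((-7.28)² + (66.78)²) = 67.178 km.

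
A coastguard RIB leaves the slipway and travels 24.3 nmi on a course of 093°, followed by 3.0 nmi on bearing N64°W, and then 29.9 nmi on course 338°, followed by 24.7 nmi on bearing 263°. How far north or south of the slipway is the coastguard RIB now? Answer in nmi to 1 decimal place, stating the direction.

Leg 1 (093°, 24.3 nmi): east 24.3 sin 93° = 24.27, north 24.3 cos 93° = -1.27
Leg 2 (N64°W, 3.0 nmi): east 3.0 sin 296° = -2.70, north 3.0 cos 296° = 1.32
Leg 3 (338°, 29.9 nmi): east 29.9 sin 338° = -11.20, north 29.9 cos 338° = 27.72
Leg 4 (263°, 24.7 nmi): east 24.7 sin 263° = -24.52, north 24.7 cos 263° = -3.01
Net north component: 24.76 nmi.

24.8 nmi north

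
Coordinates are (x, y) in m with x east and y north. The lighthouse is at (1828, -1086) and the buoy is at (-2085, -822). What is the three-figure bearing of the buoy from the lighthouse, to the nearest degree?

Δeast = -2085 − 1828 = -3913.00; Δnorth = -822 − -1086 = 264.00.
Bearing = atan2(Δeast, Δnorth) mod 360° = 273.86° ≈ 274°.

274°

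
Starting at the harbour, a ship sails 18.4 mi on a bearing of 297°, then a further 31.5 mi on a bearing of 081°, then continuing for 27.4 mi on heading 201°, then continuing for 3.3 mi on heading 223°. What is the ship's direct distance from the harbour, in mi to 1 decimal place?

14.9 mi

Leg 1 (297°, 18.4 mi): east 18.4 sin 297° = -16.39, north 18.4 cos 297° = 8.35
Leg 2 (081°, 31.5 mi): east 31.5 sin 81° = 31.11, north 31.5 cos 81° = 4.93
Leg 3 (201°, 27.4 mi): east 27.4 sin 201° = -9.82, north 27.4 cos 201° = -25.58
Leg 4 (223°, 3.3 mi): east 3.3 sin 223° = -2.25, north 3.3 cos 223° = -2.41
Net: 2.65 east, -14.71 north. Distance = √((2.65)² + (-14.71)²) = 14.949 mi.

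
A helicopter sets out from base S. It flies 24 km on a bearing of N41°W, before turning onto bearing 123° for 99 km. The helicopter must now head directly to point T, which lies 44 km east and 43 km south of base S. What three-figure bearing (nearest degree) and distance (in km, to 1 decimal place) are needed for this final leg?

Leg 1 (N41°W, 24 km): east 24 sin 319° = -15.75, north 24 cos 319° = 18.11
Leg 2 (123°, 99 km): east 99 sin 123° = 83.03, north 99 cos 123° = -53.92
Current position: (67.28, -35.81). Target: (44, -43). Remaining: Δeast = -23.28, Δnorth = -7.19.
Bearing = atan2(-23.28, -7.19) mod 360° = 252.83°; distance = √((-23.28)² + (-7.19)²) = 24.369 km.

253°, 24.4 km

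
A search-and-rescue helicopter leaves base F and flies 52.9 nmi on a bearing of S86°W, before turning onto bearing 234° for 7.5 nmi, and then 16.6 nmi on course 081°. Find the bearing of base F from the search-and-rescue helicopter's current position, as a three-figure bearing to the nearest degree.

083°

Leg 1 (S86°W, 52.9 nmi): east 52.9 sin 266° = -52.77, north 52.9 cos 266° = -3.69
Leg 2 (234°, 7.5 nmi): east 7.5 sin 234° = -6.07, north 7.5 cos 234° = -4.41
Leg 3 (081°, 16.6 nmi): east 16.6 sin 81° = 16.40, north 16.6 cos 81° = 2.60
Net displacement: -42.44 east, -5.50 north. Direction back to start is (42.44, 5.50): bearing = atan2(42.44, 5.50) mod 360° = 82.61° ≈ 083°.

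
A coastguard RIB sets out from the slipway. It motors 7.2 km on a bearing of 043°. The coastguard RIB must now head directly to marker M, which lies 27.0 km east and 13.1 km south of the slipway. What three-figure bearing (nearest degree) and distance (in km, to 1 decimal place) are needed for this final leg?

Leg 1 (043°, 7.2 km): east 7.2 sin 43° = 4.91, north 7.2 cos 43° = 5.27
Current position: (4.91, 5.27). Target: (27.0, -13.1). Remaining: Δeast = 22.09, Δnorth = -18.37.
Bearing = atan2(22.09, -18.37) mod 360° = 129.74°; distance = √((22.09)² + (-18.37)²) = 28.727 km.

130°, 28.7 km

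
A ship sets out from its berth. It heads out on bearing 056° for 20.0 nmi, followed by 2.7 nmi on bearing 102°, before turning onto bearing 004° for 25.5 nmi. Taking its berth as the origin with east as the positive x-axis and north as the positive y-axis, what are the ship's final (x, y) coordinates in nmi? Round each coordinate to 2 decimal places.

(21.00, 36.06)

Leg 1 (056°, 20.0 nmi): east 20.0 sin 56° = 16.58, north 20.0 cos 56° = 11.18
Leg 2 (102°, 2.7 nmi): east 2.7 sin 102° = 2.64, north 2.7 cos 102° = -0.56
Leg 3 (004°, 25.5 nmi): east 25.5 sin 4° = 1.78, north 25.5 cos 4° = 25.44
Summing: 21.00 nmi east, 36.06 nmi north → (21.00, 36.06).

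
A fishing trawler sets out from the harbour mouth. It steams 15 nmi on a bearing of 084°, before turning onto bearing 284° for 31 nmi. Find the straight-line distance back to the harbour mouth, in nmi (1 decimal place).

17.7 nmi

Leg 1 (084°, 15 nmi): east 15 sin 84° = 14.92, north 15 cos 84° = 1.57
Leg 2 (284°, 31 nmi): east 31 sin 284° = -30.08, north 31 cos 284° = 7.50
Net: -15.16 east, 9.07 north. Distance = √((-15.16)² + (9.07)²) = 17.666 nmi.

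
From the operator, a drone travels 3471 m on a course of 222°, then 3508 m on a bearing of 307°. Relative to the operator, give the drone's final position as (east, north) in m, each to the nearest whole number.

Leg 1 (222°, 3471 m): east 3471 sin 222° = -2322.55, north 3471 cos 222° = -2579.46
Leg 2 (307°, 3508 m): east 3508 sin 307° = -2801.61, north 3508 cos 307° = 2111.17
Summing: -5124.17 m east, -468.29 m north → (-5124, -468).

(-5124, -468)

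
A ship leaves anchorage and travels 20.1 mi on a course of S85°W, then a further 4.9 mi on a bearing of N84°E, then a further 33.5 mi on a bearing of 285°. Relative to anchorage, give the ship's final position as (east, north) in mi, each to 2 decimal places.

(-47.51, 7.43)

Leg 1 (S85°W, 20.1 mi): east 20.1 sin 265° = -20.02, north 20.1 cos 265° = -1.75
Leg 2 (N84°E, 4.9 mi): east 4.9 sin 84° = 4.87, north 4.9 cos 84° = 0.51
Leg 3 (285°, 33.5 mi): east 33.5 sin 285° = -32.36, north 33.5 cos 285° = 8.67
Summing: -47.51 mi east, 7.43 mi north → (-47.51, 7.43).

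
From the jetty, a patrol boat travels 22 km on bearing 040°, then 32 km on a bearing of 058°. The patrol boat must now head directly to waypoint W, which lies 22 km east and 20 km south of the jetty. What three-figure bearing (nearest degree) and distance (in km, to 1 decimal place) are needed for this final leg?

200°, 57.2 km

Leg 1 (040°, 22 km): east 22 sin 40° = 14.14, north 22 cos 40° = 16.85
Leg 2 (058°, 32 km): east 32 sin 58° = 27.14, north 32 cos 58° = 16.96
Current position: (41.28, 33.81). Target: (22, -20). Remaining: Δeast = -19.28, Δnorth = -53.81.
Bearing = atan2(-19.28, -53.81) mod 360° = 199.71°; distance = √((-19.28)² + (-53.81)²) = 57.160 km.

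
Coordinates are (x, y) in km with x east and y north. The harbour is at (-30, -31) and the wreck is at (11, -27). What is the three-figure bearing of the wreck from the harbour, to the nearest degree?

Δeast = 11 − -30 = 41.00; Δnorth = -27 − -31 = 4.00.
Bearing = atan2(Δeast, Δnorth) mod 360° = 84.43° ≈ 084°.

084°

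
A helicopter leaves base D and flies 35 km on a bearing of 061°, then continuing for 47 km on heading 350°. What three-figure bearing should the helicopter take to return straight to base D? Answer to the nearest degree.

Leg 1 (061°, 35 km): east 35 sin 61° = 30.61, north 35 cos 61° = 16.97
Leg 2 (350°, 47 km): east 47 sin 350° = -8.16, north 47 cos 350° = 46.29
Net displacement: 22.45 east, 63.25 north. Direction back to start is (-22.45, -63.25): bearing = atan2(-22.45, -63.25) mod 360° = 199.54° ≈ 200°.

200°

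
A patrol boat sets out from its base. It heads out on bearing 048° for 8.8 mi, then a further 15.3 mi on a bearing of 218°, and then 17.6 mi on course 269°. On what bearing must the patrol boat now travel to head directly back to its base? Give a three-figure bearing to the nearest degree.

072°

Leg 1 (048°, 8.8 mi): east 8.8 sin 48° = 6.54, north 8.8 cos 48° = 5.89
Leg 2 (218°, 15.3 mi): east 15.3 sin 218° = -9.42, north 15.3 cos 218° = -12.06
Leg 3 (269°, 17.6 mi): east 17.6 sin 269° = -17.60, north 17.6 cos 269° = -0.31
Net displacement: -20.48 east, -6.48 north. Direction back to start is (20.48, 6.48): bearing = atan2(20.48, 6.48) mod 360° = 72.45° ≈ 072°.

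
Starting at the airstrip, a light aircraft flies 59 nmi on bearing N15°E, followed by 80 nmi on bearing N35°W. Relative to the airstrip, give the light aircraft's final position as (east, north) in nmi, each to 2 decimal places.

Leg 1 (N15°E, 59 nmi): east 59 sin 15° = 15.27, north 59 cos 15° = 56.99
Leg 2 (N35°W, 80 nmi): east 80 sin 325° = -45.89, north 80 cos 325° = 65.53
Summing: -30.62 nmi east, 122.52 nmi north → (-30.62, 122.52).

(-30.62, 122.52)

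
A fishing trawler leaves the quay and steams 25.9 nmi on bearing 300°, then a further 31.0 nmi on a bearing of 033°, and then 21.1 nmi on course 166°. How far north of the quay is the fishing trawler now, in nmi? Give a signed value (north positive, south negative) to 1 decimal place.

18.5 nmi

Leg 1 (300°, 25.9 nmi): east 25.9 sin 300° = -22.43, north 25.9 cos 300° = 12.95
Leg 2 (033°, 31.0 nmi): east 31.0 sin 33° = 16.88, north 31.0 cos 33° = 26.00
Leg 3 (166°, 21.1 nmi): east 21.1 sin 166° = 5.10, north 21.1 cos 166° = -20.47
Net north component: 18.48 nmi.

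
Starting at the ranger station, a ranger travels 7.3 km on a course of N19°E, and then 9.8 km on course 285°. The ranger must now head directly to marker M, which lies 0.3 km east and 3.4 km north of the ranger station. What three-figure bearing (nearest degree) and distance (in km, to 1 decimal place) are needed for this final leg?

Leg 1 (N19°E, 7.3 km): east 7.3 sin 19° = 2.38, north 7.3 cos 19° = 6.90
Leg 2 (285°, 9.8 km): east 9.8 sin 285° = -9.47, north 9.8 cos 285° = 2.54
Current position: (-7.09, 9.44). Target: (0.3, 3.4). Remaining: Δeast = 7.39, Δnorth = -6.04.
Bearing = atan2(7.39, -6.04) mod 360° = 129.26°; distance = √((7.39)² + (-6.04)²) = 9.543 km.

129°, 9.5 km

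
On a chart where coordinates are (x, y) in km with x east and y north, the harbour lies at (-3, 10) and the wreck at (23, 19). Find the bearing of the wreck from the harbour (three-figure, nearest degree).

Δeast = 23 − -3 = 26.00; Δnorth = 19 − 10 = 9.00.
Bearing = atan2(Δeast, Δnorth) mod 360° = 70.91° ≈ 071°.

071°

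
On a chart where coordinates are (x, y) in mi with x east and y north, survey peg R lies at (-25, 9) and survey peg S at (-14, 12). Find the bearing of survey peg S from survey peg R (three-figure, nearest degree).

Δeast = -14 − -25 = 11.00; Δnorth = 12 − 9 = 3.00.
Bearing = atan2(Δeast, Δnorth) mod 360° = 74.74° ≈ 075°.

075°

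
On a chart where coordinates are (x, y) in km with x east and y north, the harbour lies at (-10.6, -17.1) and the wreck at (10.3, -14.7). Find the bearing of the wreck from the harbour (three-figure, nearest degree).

083°

Δeast = 10.3 − -10.6 = 20.90; Δnorth = -14.7 − -17.1 = 2.40.
Bearing = atan2(Δeast, Δnorth) mod 360° = 83.45° ≈ 083°.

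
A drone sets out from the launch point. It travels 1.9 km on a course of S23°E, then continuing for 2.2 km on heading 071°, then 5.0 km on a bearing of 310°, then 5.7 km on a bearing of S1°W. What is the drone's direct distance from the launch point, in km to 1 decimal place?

3.7 km

Leg 1 (S23°E, 1.9 km): east 1.9 sin 157° = 0.74, north 1.9 cos 157° = -1.75
Leg 2 (071°, 2.2 km): east 2.2 sin 71° = 2.08, north 2.2 cos 71° = 0.72
Leg 3 (310°, 5.0 km): east 5.0 sin 310° = -3.83, north 5.0 cos 310° = 3.21
Leg 4 (S1°W, 5.7 km): east 5.7 sin 181° = -0.10, north 5.7 cos 181° = -5.70
Net: -1.11 east, -3.52 north. Distance = √((-1.11)² + (-3.52)²) = 3.688 km.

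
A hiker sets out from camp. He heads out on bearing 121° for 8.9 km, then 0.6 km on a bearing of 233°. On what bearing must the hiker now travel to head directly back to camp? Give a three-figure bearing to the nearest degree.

Leg 1 (121°, 8.9 km): east 8.9 sin 121° = 7.63, north 8.9 cos 121° = -4.58
Leg 2 (233°, 0.6 km): east 0.6 sin 233° = -0.48, north 0.6 cos 233° = -0.36
Net displacement: 7.15 east, -4.94 north. Direction back to start is (-7.15, 4.94): bearing = atan2(-7.15, 4.94) mod 360° = 304.67° ≈ 305°.

305°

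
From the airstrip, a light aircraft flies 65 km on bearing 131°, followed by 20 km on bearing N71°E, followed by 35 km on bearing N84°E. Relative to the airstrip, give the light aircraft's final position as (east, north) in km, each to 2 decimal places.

Leg 1 (131°, 65 km): east 65 sin 131° = 49.06, north 65 cos 131° = -42.64
Leg 2 (N71°E, 20 km): east 20 sin 71° = 18.91, north 20 cos 71° = 6.51
Leg 3 (N84°E, 35 km): east 35 sin 84° = 34.81, north 35 cos 84° = 3.66
Summing: 102.77 km east, -32.47 km north → (102.77, -32.47).

(102.77, -32.47)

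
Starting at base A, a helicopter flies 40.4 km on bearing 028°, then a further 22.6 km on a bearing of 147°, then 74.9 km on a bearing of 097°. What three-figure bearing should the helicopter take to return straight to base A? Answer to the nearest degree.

266°

Leg 1 (028°, 40.4 km): east 40.4 sin 28° = 18.97, north 40.4 cos 28° = 35.67
Leg 2 (147°, 22.6 km): east 22.6 sin 147° = 12.31, north 22.6 cos 147° = -18.95
Leg 3 (097°, 74.9 km): east 74.9 sin 97° = 74.34, north 74.9 cos 97° = -9.13
Net displacement: 105.62 east, 7.59 north. Direction back to start is (-105.62, -7.59): bearing = atan2(-105.62, -7.59) mod 360° = 265.89° ≈ 266°.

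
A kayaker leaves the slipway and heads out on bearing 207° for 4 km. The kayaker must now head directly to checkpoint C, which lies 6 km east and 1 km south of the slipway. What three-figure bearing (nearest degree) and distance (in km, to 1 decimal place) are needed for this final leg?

072°, 8.2 km

Leg 1 (207°, 4 km): east 4 sin 207° = -1.82, north 4 cos 207° = -3.56
Current position: (-1.82, -3.56). Target: (6, -1). Remaining: Δeast = 7.82, Δnorth = 2.56.
Bearing = atan2(7.82, 2.56) mod 360° = 71.84°; distance = √((7.82)² + (2.56)²) = 8.226 km.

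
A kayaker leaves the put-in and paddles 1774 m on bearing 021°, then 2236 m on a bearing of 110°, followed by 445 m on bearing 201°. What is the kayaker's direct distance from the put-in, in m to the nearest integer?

2621 m

Leg 1 (021°, 1774 m): east 1774 sin 21° = 635.74, north 1774 cos 21° = 1656.17
Leg 2 (110°, 2236 m): east 2236 sin 110° = 2101.15, north 2236 cos 110° = -764.76
Leg 3 (201°, 445 m): east 445 sin 201° = -159.47, north 445 cos 201° = -415.44
Net: 2577.42 east, 475.97 north. Distance = √((2577.42)² + (475.97)²) = 2621.004 m.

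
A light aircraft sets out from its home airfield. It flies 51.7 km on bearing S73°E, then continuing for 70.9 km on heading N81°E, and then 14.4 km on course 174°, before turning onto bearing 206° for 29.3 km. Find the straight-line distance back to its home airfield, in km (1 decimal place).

117.0 km

Leg 1 (S73°E, 51.7 km): east 51.7 sin 107° = 49.44, north 51.7 cos 107° = -15.12
Leg 2 (N81°E, 70.9 km): east 70.9 sin 81° = 70.03, north 70.9 cos 81° = 11.09
Leg 3 (174°, 14.4 km): east 14.4 sin 174° = 1.51, north 14.4 cos 174° = -14.32
Leg 4 (206°, 29.3 km): east 29.3 sin 206° = -12.84, north 29.3 cos 206° = -26.33
Net: 108.13 east, -44.68 north. Distance = √((108.13)² + (-44.68)²) = 116.997 km.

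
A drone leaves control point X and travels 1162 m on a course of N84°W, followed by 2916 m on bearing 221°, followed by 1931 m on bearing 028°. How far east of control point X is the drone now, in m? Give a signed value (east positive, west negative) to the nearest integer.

-2162 m

Leg 1 (N84°W, 1162 m): east 1162 sin 276° = -1155.63, north 1162 cos 276° = 121.46
Leg 2 (221°, 2916 m): east 2916 sin 221° = -1913.07, north 2916 cos 221° = -2200.73
Leg 3 (028°, 1931 m): east 1931 sin 28° = 906.55, north 1931 cos 28° = 1704.97
Net east component: -2162.15 m.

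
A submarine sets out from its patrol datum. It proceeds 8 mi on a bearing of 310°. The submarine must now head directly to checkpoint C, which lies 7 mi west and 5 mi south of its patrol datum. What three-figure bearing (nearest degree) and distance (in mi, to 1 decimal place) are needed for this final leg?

Leg 1 (310°, 8 mi): east 8 sin 310° = -6.13, north 8 cos 310° = 5.14
Current position: (-6.13, 5.14). Target: (-7, -5). Remaining: Δeast = -0.87, Δnorth = -10.14.
Bearing = atan2(-0.87, -10.14) mod 360° = 184.91°; distance = √((-0.87)² + (-10.14)²) = 10.180 mi.

185°, 10.2 mi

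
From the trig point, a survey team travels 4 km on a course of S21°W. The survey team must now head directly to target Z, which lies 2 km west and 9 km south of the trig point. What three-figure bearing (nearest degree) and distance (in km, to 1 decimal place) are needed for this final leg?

186°, 5.3 km

Leg 1 (S21°W, 4 km): east 4 sin 201° = -1.43, north 4 cos 201° = -3.73
Current position: (-1.43, -3.73). Target: (-2, -9). Remaining: Δeast = -0.57, Δnorth = -5.27.
Bearing = atan2(-0.57, -5.27) mod 360° = 186.14°; distance = √((-0.57)² + (-5.27)²) = 5.296 km.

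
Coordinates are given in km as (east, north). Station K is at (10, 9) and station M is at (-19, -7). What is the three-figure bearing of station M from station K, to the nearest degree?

241°

Δeast = -19 − 10 = -29.00; Δnorth = -7 − 9 = -16.00.
Bearing = atan2(Δeast, Δnorth) mod 360° = 241.11° ≈ 241°.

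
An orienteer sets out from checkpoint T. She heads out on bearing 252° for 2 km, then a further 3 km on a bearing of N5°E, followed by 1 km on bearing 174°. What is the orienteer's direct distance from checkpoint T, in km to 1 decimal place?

2.1 km

Leg 1 (252°, 2 km): east 2 sin 252° = -1.90, north 2 cos 252° = -0.62
Leg 2 (N5°E, 3 km): east 3 sin 5° = 0.26, north 3 cos 5° = 2.99
Leg 3 (174°, 1 km): east 1 sin 174° = 0.10, north 1 cos 174° = -0.99
Net: -1.54 east, 1.38 north. Distance = √((-1.54)² + (1.38)²) = 2.062 km.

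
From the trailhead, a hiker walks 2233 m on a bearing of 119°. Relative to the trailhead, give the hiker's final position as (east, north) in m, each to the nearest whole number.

(1953, -1083)

Leg 1 (119°, 2233 m): east 2233 sin 119° = 1953.03, north 2233 cos 119° = -1082.58
Summing: 1953.03 m east, -1082.58 m north → (1953, -1083).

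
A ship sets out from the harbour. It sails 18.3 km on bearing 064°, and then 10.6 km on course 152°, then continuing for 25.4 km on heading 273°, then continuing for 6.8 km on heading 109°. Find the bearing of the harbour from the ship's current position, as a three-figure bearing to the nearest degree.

Leg 1 (064°, 18.3 km): east 18.3 sin 64° = 16.45, north 18.3 cos 64° = 8.02
Leg 2 (152°, 10.6 km): east 10.6 sin 152° = 4.98, north 10.6 cos 152° = -9.36
Leg 3 (273°, 25.4 km): east 25.4 sin 273° = -25.37, north 25.4 cos 273° = 1.33
Leg 4 (109°, 6.8 km): east 6.8 sin 109° = 6.43, north 6.8 cos 109° = -2.21
Net displacement: 2.49 east, -2.22 north. Direction back to start is (-2.49, 2.22): bearing = atan2(-2.49, 2.22) mod 360° = 311.75° ≈ 312°.

312°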